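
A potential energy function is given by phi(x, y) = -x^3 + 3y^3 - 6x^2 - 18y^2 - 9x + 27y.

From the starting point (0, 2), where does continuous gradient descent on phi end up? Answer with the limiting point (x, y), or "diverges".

diverges

phi is separable, so gradient descent decouples: x follows -∂phi/∂x, y follows -∂phi/∂y.
∂phi/∂x = -3(x + 1)(x + 3); at x=0 this is -9, so x increases.
∂phi/∂y = 9(y - 3)(y - 1); at y=2 this is -9, so y increases.
The x-coordinate has no critical point in that direction and runs off to infinity.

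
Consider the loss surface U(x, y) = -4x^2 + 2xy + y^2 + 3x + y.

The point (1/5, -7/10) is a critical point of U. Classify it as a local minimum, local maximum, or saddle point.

saddle point

The Hessian of U is constant: H = [[-8, 2], [2, 2]].
det(H) = (-8)·2 − 2² = -20.
Since det(H) < 0, H is indefinite and the critical point is a saddle point.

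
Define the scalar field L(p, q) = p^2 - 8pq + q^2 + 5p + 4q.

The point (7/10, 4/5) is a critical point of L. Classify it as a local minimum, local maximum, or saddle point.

The Hessian of L is constant: H = [[2, -8], [-8, 2]].
det(H) = 2·2 − (-8)² = -60.
Since det(H) < 0, H is indefinite and the critical point is a saddle point.

saddle point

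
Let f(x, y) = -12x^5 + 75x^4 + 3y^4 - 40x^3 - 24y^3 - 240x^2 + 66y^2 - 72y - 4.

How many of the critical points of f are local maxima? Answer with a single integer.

2

f separates as a function of x plus a function of y, so ∇f=0 decouples.
∂f/∂x = -60x(x - 4)(x - 2)(x + 1) = 0 at x ∈ {-1, 0, 2, 4}; ∂f/∂y = 12(y - 3)(y - 2)(y - 1) = 0 at y ∈ {1, 2, 3}.
The Hessian is diagonal: diag(f_xx, f_yy). Second derivatives: f_xx(-1)=900, f_xx(0)=-480, f_xx(2)=720, f_xx(4)=-2400; f_yy(1)=24, f_yy(2)=-12, f_yy(3)=24.
Local maxima occur where both diagonal entries negative: (0, 2), (4, 2). Count: 2.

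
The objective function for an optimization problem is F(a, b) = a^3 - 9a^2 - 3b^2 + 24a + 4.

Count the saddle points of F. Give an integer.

1

F separates as a function of a plus a function of b, so ∇F=0 decouples.
∂F/∂a = 3(a - 4)(a - 2) = 0 at a ∈ {2, 4}; ∂F/∂b = -6b = 0 at b ∈ {0}.
The Hessian is diagonal: diag(F_aa, F_bb). Second derivatives: F_aa(2)=-6, F_aa(4)=6; F_bb(0)=-6.
Saddle points occur where the two diagonal entries have opposite signs: (4, 0). Count: 1.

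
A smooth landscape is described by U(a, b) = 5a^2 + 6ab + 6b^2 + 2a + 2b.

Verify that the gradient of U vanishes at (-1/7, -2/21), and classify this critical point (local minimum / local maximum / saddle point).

∇U = (10a + 6b + 2, 6a + 12b + 2); substituting (-1/7, -2/21) gives ∇U = (0, 0), so (-1/7, -2/21) is indeed a critical point.
The Hessian of U is constant: H = [[10, 6], [6, 12]].
det(H) = 10·12 − 6² = 84.
det(H) > 0 and tr(H) = 22 > 0, so H is positive definite and the point is a local minimum.

local minimum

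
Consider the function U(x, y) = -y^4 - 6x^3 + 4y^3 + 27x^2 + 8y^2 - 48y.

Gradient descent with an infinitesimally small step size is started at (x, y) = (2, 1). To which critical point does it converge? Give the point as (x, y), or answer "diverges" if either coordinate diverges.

U is separable, so gradient descent decouples: x follows -∂U/∂x, y follows -∂U/∂y.
∂U/∂x = -18x(x - 3); at x=2 this is 36, so x decreases.
∂U/∂y = -4(y - 3)(y - 2)(y + 2); at y=1 this is -24, so y increases.
x converges to its nearest critical value 0 (a local min of the x-part); y converges to 2. The iterate converges to (0, 2).

(0, 2)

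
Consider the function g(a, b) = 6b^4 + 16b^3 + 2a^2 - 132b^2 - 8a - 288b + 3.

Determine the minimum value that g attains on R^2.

g(a,b) separates as P(a) + Q(b) + 3, so its minimum is min P + min Q + 3.
P'(a) = 4a - 8 vanishes at a ∈ {2}; Q'(b) = 24(b - 3)(b + 1)(b + 4) vanishes at b ∈ {-4, -1, 3}.
Local minima of P (where P''>0): P(2)=-8. Local minima of Q: Q(-4)=-448, Q(3)=-1134.
So the global minimum of g is P(2) + Q(3) + 3 = -8 − 1134 + 3 = -1139, attained at (2, 3).

-1139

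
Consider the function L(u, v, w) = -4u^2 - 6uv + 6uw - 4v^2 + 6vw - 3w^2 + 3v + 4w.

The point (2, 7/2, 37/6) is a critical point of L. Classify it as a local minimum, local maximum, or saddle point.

The Hessian is constant: H = [[-8, -6, 6], [-6, -8, 6], [6, 6, -6]].
Leading principal minors: Δ₁ = -8, Δ₂ = 28, Δ₃ = -24.
The minors alternate sign starting negative (−, +, −), so H is negative definite: a local maximum.

local maximum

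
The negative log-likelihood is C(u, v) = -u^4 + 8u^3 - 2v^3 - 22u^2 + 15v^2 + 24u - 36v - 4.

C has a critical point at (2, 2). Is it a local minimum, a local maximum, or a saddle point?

The mixed partial ∂²C/∂u∂v is 0, so the Hessian at any point is diag(C_uu, C_vv) = diag(4(-3u^2 + 12u - 11), 6(-2v + 5)).
At (2, 2): H = diag(4, 6).
Both eigenvalues are positive, so H is positive definite: a local minimum.

local minimum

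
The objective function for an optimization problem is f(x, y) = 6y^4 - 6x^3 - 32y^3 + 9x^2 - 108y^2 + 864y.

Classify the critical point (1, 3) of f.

local maximum

The mixed partial ∂²f/∂x∂y is 0, so the Hessian at any point is diag(f_xx, f_yy) = diag(18(-2x + 1), 24(3y^2 - 8y - 9)).
At (1, 3): H = diag(-18, -144).
Both eigenvalues are negative, so H is negative definite: a local maximum.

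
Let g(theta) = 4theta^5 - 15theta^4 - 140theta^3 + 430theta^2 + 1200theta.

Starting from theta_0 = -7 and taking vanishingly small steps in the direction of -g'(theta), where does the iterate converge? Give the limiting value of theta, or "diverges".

diverges

g'(theta) = 20(theta - 5)(theta - 3)(theta + 1)(theta + 4), so g'(-7) = 43200.
Gradient descent moves in the -g' direction, i.e. theta is decreasing.
There is no critical point below theta=-7, and g' keeps the same sign, so the iterate runs off to −∞.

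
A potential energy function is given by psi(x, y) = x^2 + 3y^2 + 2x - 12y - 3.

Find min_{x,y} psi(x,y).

psi(x,y) separates as P(x) + Q(y) − 3, so its minimum is min P + min Q − 3.
P'(x) = 2x + 2 vanishes at x ∈ {-1}; Q'(y) = 6y - 12 vanishes at y ∈ {2}.
Local minima of P (where P''>0): P(-1)=-1. Local minima of Q: Q(2)=-12.
So the global minimum of psi is P(-1) + Q(2) − 3 = -1 − 12 − 3 = -16, attained at (-1, 2).

-16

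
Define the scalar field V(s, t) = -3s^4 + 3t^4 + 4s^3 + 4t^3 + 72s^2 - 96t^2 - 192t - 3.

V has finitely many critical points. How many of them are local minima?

V separates as a function of s plus a function of t, so ∇V=0 decouples.
∂V/∂s = -12s(s - 4)(s + 3) = 0 at s ∈ {-3, 0, 4}; ∂V/∂t = 12(t - 4)(t + 1)(t + 4) = 0 at t ∈ {-4, -1, 4}.
The Hessian is diagonal: diag(V_ss, V_tt). Second derivatives: V_ss(-3)=-252, V_ss(0)=144, V_ss(4)=-336; V_tt(-4)=288, V_tt(-1)=-180, V_tt(4)=480.
Local minima occur where both diagonal entries positive: (0, -4), (0, 4). Count: 2.

2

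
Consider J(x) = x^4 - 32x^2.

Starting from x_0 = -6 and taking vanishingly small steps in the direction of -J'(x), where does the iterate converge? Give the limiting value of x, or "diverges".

-4

J'(x) = 4x(x - 4)(x + 4), so J'(-6) = -480.
Gradient descent moves in the -J' direction, i.e. x is increasing.
The nearest critical point in that direction is x = -4, where J'' = 128 > 0 (a local minimum). The iterate converges there.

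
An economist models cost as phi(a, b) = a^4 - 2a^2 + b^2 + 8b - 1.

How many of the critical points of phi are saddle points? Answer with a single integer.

phi separates as a function of a plus a function of b, so ∇phi=0 decouples.
∂phi/∂a = 4a(a - 1)(a + 1) = 0 at a ∈ {-1, 0, 1}; ∂phi/∂b = 2(b + 4) = 0 at b ∈ {-4}.
The Hessian is diagonal: diag(phi_aa, phi_bb). Second derivatives: phi_aa(-1)=8, phi_aa(0)=-4, phi_aa(1)=8; phi_bb(-4)=2.
Saddle points occur where the two diagonal entries have opposite signs: (0, -4). Count: 1.

1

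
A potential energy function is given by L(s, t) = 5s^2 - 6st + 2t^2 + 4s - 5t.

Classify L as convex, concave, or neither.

convex

L is quadratic, so its Hessian is the constant matrix H = [[10, -6], [-6, 4]].
det(H) = 4, tr(H) = 14.
det(H) > 0 and tr(H) > 0, so H is positive definite everywhere: convex.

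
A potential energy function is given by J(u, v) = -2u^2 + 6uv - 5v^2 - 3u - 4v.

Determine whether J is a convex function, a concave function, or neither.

concave

J is quadratic, so its Hessian is the constant matrix H = [[-4, 6], [6, -10]].
det(H) = 4, tr(H) = -14.
det(H) > 0 and tr(H) < 0, so H is negative definite everywhere: concave.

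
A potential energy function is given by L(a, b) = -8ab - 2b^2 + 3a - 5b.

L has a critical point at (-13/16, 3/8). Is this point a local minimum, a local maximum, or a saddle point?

The Hessian of L is constant: H = [[0, -8], [-8, -4]].
det(H) = 0·(-4) − (-8)² = -64.
Since det(H) < 0, H is indefinite and the critical point is a saddle point.

saddle point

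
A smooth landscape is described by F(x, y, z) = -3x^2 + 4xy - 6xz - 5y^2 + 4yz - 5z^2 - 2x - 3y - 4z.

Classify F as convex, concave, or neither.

concave

F is quadratic, so its Hessian is the constant matrix H = [[-6, 4, -6], [4, -10, 4], [-6, 4, -10]].
Leading principal minors: -6, 44, -176.
Signs alternate −, +, − ⇒ H ≺ 0 ⇒ concave.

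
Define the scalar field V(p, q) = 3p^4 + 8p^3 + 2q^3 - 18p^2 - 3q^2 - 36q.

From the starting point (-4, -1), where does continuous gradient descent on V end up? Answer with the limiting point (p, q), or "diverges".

(-3, 3)

V is separable, so gradient descent decouples: p follows -∂V/∂p, q follows -∂V/∂q.
∂V/∂p = 12p(p - 1)(p + 3); at p=-4 this is -240, so p increases.
∂V/∂q = 6(q - 3)(q + 2); at q=-1 this is -24, so q increases.
p converges to its nearest critical value -3 (a local min of the p-part); q converges to 3. The iterate converges to (-3, 3).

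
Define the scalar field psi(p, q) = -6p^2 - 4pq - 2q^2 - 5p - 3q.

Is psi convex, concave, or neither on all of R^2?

concave

psi is quadratic, so its Hessian is the constant matrix H = [[-12, -4], [-4, -4]].
det(H) = 32, tr(H) = -16.
det(H) > 0 and tr(H) < 0, so H is negative definite everywhere: concave.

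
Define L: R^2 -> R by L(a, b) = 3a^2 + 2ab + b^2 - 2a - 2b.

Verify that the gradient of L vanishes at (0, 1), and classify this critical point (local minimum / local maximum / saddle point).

local minimum

∇L = (6a + 2b - 2, 2a + 2b - 2); substituting (0, 1) gives ∇L = (0, 0), so (0, 1) is indeed a critical point.
The Hessian of L is constant: H = [[6, 2], [2, 2]].
det(H) = 6·2 − 2² = 8.
det(H) > 0 and tr(H) = 8 > 0, so H is positive definite and the point is a local minimum.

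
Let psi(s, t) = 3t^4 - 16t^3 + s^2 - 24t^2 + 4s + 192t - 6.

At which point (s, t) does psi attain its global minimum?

(-2, -2)

psi(s,t) separates as P(s) + Q(t) − 6, so its minimum is min P + min Q − 6.
P'(s) = 2s + 4 vanishes at s ∈ {-2}; Q'(t) = 12(t - 4)(t - 2)(t + 2) vanishes at t ∈ {-2, 2, 4}.
Local minima of P (where P''>0): P(-2)=-4. Local minima of Q: Q(-2)=-304, Q(4)=128.
So the global minimum of psi is P(-2) + Q(-2) − 6 = -4 − 304 − 6 = -314, attained at (-2, -2).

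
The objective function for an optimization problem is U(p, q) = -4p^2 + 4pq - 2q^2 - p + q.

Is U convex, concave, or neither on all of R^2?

U is quadratic, so its Hessian is the constant matrix H = [[-8, 4], [4, -4]].
det(H) = 16, tr(H) = -12.
det(H) > 0 and tr(H) < 0, so H is negative definite everywhere: concave.

concave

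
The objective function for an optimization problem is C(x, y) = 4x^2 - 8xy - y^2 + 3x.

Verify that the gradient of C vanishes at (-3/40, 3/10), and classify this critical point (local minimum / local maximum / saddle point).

saddle point

∇C = (8x - 8y + 3, -8x - 2y); substituting (-3/40, 3/10) gives ∇C = (0, 0), so (-3/40, 3/10) is indeed a critical point.
The Hessian of C is constant: H = [[8, -8], [-8, -2]].
det(H) = 8·(-2) − (-8)² = -80.
Since det(H) < 0, H is indefinite and the critical point is a saddle point.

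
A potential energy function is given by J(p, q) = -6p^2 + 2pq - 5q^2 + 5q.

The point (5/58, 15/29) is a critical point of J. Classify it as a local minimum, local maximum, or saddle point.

local maximum

The Hessian of J is constant: H = [[-12, 2], [2, -10]].
det(H) = (-12)·(-10) − 2² = 116.
det(H) > 0 and tr(H) = -22 < 0, so H is negative definite and the point is a local maximum.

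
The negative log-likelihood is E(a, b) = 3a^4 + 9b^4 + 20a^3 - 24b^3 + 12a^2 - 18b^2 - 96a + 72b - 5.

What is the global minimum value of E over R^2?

-123

E(a,b) separates as P(a) + Q(b) − 5, so its minimum is min P + min Q − 5.
P'(a) = 12(a - 1)(a + 2)(a + 4) vanishes at a ∈ {-4, -2, 1}; Q'(b) = 36(b - 2)(b - 1)(b + 1) vanishes at b ∈ {-1, 1, 2}.
Local minima of P (where P''>0): P(-4)=64, P(1)=-61. Local minima of Q: Q(-1)=-57, Q(2)=24.
So the global minimum of E is P(1) + Q(-1) − 5 = -61 − 57 − 5 = -123, attained at (1, -1).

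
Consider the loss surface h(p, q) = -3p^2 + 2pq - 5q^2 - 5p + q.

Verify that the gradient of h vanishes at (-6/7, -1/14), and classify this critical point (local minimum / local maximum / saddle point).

∇h = (-6p + 2q - 5, 2p - 10q + 1); substituting (-6/7, -1/14) gives ∇h = (0, 0), so (-6/7, -1/14) is indeed a critical point.
The Hessian of h is constant: H = [[-6, 2], [2, -10]].
det(H) = (-6)·(-10) − 2² = 56.
det(H) > 0 and tr(H) = -16 < 0, so H is negative definite and the point is a local maximum.

local maximum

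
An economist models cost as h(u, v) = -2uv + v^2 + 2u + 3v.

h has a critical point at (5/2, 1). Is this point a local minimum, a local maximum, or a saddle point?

The Hessian of h is constant: H = [[0, -2], [-2, 2]].
det(H) = 0·2 − (-2)² = -4.
Since det(H) < 0, H is indefinite and the critical point is a saddle point.

saddle point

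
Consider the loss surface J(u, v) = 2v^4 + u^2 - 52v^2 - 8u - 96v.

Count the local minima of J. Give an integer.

J separates as a function of u plus a function of v, so ∇J=0 decouples.
∂J/∂u = 2(u - 4) = 0 at u ∈ {4}; ∂J/∂v = 8(v - 4)(v + 1)(v + 3) = 0 at v ∈ {-3, -1, 4}.
The Hessian is diagonal: diag(J_uu, J_vv). Second derivatives: J_uu(4)=2; J_vv(-3)=112, J_vv(-1)=-80, J_vv(4)=280.
Local minima occur where both diagonal entries positive: (4, -3), (4, 4). Count: 2.

2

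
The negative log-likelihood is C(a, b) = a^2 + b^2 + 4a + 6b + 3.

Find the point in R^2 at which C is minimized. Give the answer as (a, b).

C(a,b) separates as P(a) + Q(b) + 3, so its minimum is min P + min Q + 3.
P'(a) = 2a + 4 vanishes at a ∈ {-2}; Q'(b) = 2b + 6 vanishes at b ∈ {-3}.
Local minima of P (where P''>0): P(-2)=-4. Local minima of Q: Q(-3)=-9.
So the global minimum of C is P(-2) + Q(-3) + 3 = -4 − 9 + 3 = -10, attained at (-2, -3).

(-2, -3)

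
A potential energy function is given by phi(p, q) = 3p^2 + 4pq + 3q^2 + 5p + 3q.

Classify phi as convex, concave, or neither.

convex

phi is quadratic, so its Hessian is the constant matrix H = [[6, 4], [4, 6]].
det(H) = 20, tr(H) = 12.
det(H) > 0 and tr(H) > 0, so H is positive definite everywhere: convex.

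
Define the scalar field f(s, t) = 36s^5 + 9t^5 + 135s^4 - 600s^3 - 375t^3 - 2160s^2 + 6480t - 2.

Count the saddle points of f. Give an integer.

f separates as a function of s plus a function of t, so ∇f=0 decouples.
∂f/∂s = 180s(s - 3)(s + 2)(s + 4) = 0 at s ∈ {-4, -2, 0, 3}; ∂f/∂t = 45(t - 4)(t - 3)(t + 3)(t + 4) = 0 at t ∈ {-4, -3, 3, 4}.
The Hessian is diagonal: diag(f_ss, f_tt). Second derivatives: f_ss(-4)=-10080, f_ss(-2)=3600, f_ss(0)=-4320, f_ss(3)=18900; f_tt(-4)=-2520, f_tt(-3)=1890, f_tt(3)=-1890, f_tt(4)=2520.
Saddle points occur where the two diagonal entries have opposite signs: (-4, -3), (-4, 4), (-2, -4), (-2, 3), (0, -3), (0, 4), (3, -4), (3, 3). Count: 8.

8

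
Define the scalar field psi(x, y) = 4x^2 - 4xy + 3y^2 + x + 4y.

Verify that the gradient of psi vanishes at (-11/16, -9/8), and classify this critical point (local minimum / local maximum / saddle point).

local minimum

∇psi = (8x - 4y + 1, -4x + 6y + 4); substituting (-11/16, -9/8) gives ∇psi = (0, 0), so (-11/16, -9/8) is indeed a critical point.
The Hessian of psi is constant: H = [[8, -4], [-4, 6]].
det(H) = 8·6 − (-4)² = 32.
det(H) > 0 and tr(H) = 14 > 0, so H is positive definite and the point is a local minimum.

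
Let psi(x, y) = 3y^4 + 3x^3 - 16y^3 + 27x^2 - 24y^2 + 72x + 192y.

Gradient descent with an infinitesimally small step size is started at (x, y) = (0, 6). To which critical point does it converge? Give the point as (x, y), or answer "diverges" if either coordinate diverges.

(-2, 4)

psi is separable, so gradient descent decouples: x follows -∂psi/∂x, y follows -∂psi/∂y.
∂psi/∂x = 9(x + 2)(x + 4); at x=0 this is 72, so x decreases.
∂psi/∂y = 12(y - 4)(y - 2)(y + 2); at y=6 this is 768, so y decreases.
x converges to its nearest critical value -2 (a local min of the x-part); y converges to 4. The iterate converges to (-2, 4).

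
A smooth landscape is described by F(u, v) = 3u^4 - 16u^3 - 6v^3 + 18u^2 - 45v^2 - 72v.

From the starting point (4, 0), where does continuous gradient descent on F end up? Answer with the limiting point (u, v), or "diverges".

diverges

F is separable, so gradient descent decouples: u follows -∂F/∂u, v follows -∂F/∂v.
∂F/∂u = 12u(u - 3)(u - 1); at u=4 this is 144, so u decreases.
∂F/∂v = -18(v + 1)(v + 4); at v=0 this is -72, so v increases.
The v-coordinate has no critical point in that direction and runs off to infinity.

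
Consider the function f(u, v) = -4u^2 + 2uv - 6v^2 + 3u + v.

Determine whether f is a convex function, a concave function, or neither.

f is quadratic, so its Hessian is the constant matrix H = [[-8, 2], [2, -12]].
det(H) = 92, tr(H) = -20.
det(H) > 0 and tr(H) < 0, so H is negative definite everywhere: concave.

concave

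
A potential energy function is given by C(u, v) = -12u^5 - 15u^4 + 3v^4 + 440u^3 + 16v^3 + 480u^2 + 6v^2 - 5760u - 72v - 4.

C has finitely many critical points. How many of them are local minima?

4

C separates as a function of u plus a function of v, so ∇C=0 decouples.
∂C/∂u = -60(u - 4)(u - 2)(u + 3)(u + 4) = 0 at u ∈ {-4, -3, 2, 4}; ∂C/∂v = 12(v - 1)(v + 2)(v + 3) = 0 at v ∈ {-3, -2, 1}.
The Hessian is diagonal: diag(C_uu, C_vv). Second derivatives: C_uu(-4)=2880, C_uu(-3)=-2100, C_uu(2)=3600, C_uu(4)=-6720; C_vv(-3)=48, C_vv(-2)=-36, C_vv(1)=144.
Local minima occur where both diagonal entries positive: (-4, -3), (-4, 1), (2, -3), (2, 1). Count: 4.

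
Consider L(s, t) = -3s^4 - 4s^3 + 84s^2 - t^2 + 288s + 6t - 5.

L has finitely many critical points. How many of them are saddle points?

1

L separates as a function of s plus a function of t, so ∇L=0 decouples.
∂L/∂s = -12(s - 4)(s + 2)(s + 3) = 0 at s ∈ {-3, -2, 4}; ∂L/∂t = -2(t - 3) = 0 at t ∈ {3}.
The Hessian is diagonal: diag(L_ss, L_tt). Second derivatives: L_ss(-3)=-84, L_ss(-2)=72, L_ss(4)=-504; L_tt(3)=-2.
Saddle points occur where the two diagonal entries have opposite signs: (-2, 3). Count: 1.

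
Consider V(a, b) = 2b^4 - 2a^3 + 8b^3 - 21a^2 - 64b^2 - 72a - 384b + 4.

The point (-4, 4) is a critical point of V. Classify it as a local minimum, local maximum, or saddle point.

local minimum

The mixed partial ∂²V/∂a∂b is 0, so the Hessian at any point is diag(V_aa, V_bb) = diag(-6(2a + 7), 8(3b^2 + 6b - 16)).
At (-4, 4): H = diag(6, 448).
Both eigenvalues are positive, so H is positive definite: a local minimum.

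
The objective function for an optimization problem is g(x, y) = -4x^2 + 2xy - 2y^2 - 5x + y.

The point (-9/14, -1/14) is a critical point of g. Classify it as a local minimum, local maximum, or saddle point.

local maximum

The Hessian of g is constant: H = [[-8, 2], [2, -4]].
det(H) = (-8)·(-4) − 2² = 28.
det(H) > 0 and tr(H) = -12 < 0, so H is negative definite and the point is a local maximum.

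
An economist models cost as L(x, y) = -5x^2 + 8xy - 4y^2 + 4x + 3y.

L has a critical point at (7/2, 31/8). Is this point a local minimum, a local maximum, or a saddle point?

The Hessian of L is constant: H = [[-10, 8], [8, -8]].
det(H) = (-10)·(-8) − 8² = 16.
det(H) > 0 and tr(H) = -18 < 0, so H is negative definite and the point is a local maximum.

local maximum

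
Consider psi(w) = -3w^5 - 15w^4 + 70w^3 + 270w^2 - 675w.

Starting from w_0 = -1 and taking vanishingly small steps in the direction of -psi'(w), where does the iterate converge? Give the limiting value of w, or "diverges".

psi'(w) = -15(w - 3)(w - 1)(w + 3)(w + 5), so psi'(-1) = -960.
Gradient descent moves in the -psi' direction, i.e. w is increasing.
The nearest critical point in that direction is w = 1, where psi'' = 720 > 0 (a local minimum). The iterate converges there.

1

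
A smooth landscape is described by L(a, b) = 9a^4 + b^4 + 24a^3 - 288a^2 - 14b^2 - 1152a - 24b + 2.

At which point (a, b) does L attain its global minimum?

L(a,b) separates as P(a) + Q(b) + 2, so its minimum is min P + min Q + 2.
P'(a) = 36(a - 4)(a + 2)(a + 4) vanishes at a ∈ {-4, -2, 4}; Q'(b) = 4(b - 3)(b + 1)(b + 2) vanishes at b ∈ {-2, -1, 3}.
Local minima of P (where P''>0): P(-4)=768, P(4)=-5376. Local minima of Q: Q(-2)=8, Q(3)=-117.
So the global minimum of L is P(4) + Q(3) + 2 = -5376 − 117 + 2 = -5491, attained at (4, 3).

(4, 3)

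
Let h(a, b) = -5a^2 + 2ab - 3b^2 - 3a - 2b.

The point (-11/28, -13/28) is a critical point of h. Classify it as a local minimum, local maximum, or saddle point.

local maximum

The Hessian of h is constant: H = [[-10, 2], [2, -6]].
det(H) = (-10)·(-6) − 2² = 56.
det(H) > 0 and tr(H) = -16 < 0, so H is negative definite and the point is a local maximum.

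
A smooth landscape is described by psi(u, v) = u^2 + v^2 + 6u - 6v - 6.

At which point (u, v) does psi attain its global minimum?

psi(u,v) separates as P(u) + Q(v) − 6, so its minimum is min P + min Q − 6.
P'(u) = 2u + 6 vanishes at u ∈ {-3}; Q'(v) = 2v - 6 vanishes at v ∈ {3}.
Local minima of P (where P''>0): P(-3)=-9. Local minima of Q: Q(3)=-9.
So the global minimum of psi is P(-3) + Q(3) − 6 = -9 − 9 − 6 = -24, attained at (-3, 3).

(-3, 3)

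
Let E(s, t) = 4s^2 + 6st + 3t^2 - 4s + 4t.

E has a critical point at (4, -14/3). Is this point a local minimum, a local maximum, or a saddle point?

local minimum

The Hessian of E is constant: H = [[8, 6], [6, 6]].
det(H) = 8·6 − 6² = 12.
det(H) > 0 and tr(H) = 14 > 0, so H is positive definite and the point is a local minimum.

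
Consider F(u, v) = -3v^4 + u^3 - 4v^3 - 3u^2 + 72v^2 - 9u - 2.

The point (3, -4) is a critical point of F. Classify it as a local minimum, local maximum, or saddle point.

saddle point

The mixed partial ∂²F/∂u∂v is 0, so the Hessian at any point is diag(F_uu, F_vv) = diag(6(u - 1), 12(-3v^2 - 2v + 12)).
At (3, -4): H = diag(12, -336).
The eigenvalues have opposite signs, so H is indefinite: a saddle point.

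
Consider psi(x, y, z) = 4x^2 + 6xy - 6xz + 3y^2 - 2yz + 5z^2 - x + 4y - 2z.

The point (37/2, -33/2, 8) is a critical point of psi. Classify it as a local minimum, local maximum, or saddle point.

The Hessian is constant: H = [[8, 6, -6], [6, 6, -2], [-6, -2, 10]].
Leading principal minors: Δ₁ = 8, Δ₂ = 12, Δ₃ = 16.
All leading minors are positive, so H is positive definite: a local minimum.

local minimum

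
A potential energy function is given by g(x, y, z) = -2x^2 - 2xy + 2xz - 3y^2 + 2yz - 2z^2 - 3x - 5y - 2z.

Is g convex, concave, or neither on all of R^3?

g is quadratic, so its Hessian is the constant matrix H = [[-4, -2, 2], [-2, -6, 2], [2, 2, -4]].
Leading principal minors: -4, 20, -56.
Signs alternate −, +, − ⇒ H ≺ 0 ⇒ concave.

concave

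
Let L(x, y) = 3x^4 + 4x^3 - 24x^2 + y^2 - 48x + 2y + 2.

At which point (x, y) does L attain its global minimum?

L(x,y) separates as P(x) + Q(y) + 2, so its minimum is min P + min Q + 2.
P'(x) = 12(x - 2)(x + 1)(x + 2) vanishes at x ∈ {-2, -1, 2}; Q'(y) = 2y + 2 vanishes at y ∈ {-1}.
Local minima of P (where P''>0): P(-2)=16, P(2)=-112. Local minima of Q: Q(-1)=-1.
So the global minimum of L is P(2) + Q(-1) + 2 = -112 − 1 + 2 = -111, attained at (2, -1).

(2, -1)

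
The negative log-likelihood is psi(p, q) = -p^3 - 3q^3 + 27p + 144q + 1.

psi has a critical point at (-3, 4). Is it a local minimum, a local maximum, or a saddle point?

saddle point

The mixed partial ∂²psi/∂p∂q is 0, so the Hessian at any point is diag(psi_pp, psi_qq) = diag(-6p, -18q).
At (-3, 4): H = diag(18, -72).
The eigenvalues have opposite signs, so H is indefinite: a saddle point.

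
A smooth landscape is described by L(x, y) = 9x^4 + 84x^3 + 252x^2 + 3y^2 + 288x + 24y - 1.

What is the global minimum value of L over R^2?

-241

L(x,y) separates as P(x) + Q(y) − 1, so its minimum is min P + min Q − 1.
P'(x) = 36(x + 1)(x + 2)(x + 4) vanishes at x ∈ {-4, -2, -1}; Q'(y) = 6y + 24 vanishes at y ∈ {-4}.
Local minima of P (where P''>0): P(-4)=-192, P(-1)=-111. Local minima of Q: Q(-4)=-48.
So the global minimum of L is P(-4) + Q(-4) − 1 = -192 − 48 − 1 = -241, attained at (-4, -4).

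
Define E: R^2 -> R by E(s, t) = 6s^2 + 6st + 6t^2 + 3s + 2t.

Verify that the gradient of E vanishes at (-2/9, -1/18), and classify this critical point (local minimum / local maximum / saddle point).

local minimum

∇E = (12s + 6t + 3, 6s + 12t + 2); substituting (-2/9, -1/18) gives ∇E = (0, 0), so (-2/9, -1/18) is indeed a critical point.
The Hessian of E is constant: H = [[12, 6], [6, 12]].
det(H) = 12·12 − 6² = 108.
det(H) > 0 and tr(H) = 24 > 0, so H is positive definite and the point is a local minimum.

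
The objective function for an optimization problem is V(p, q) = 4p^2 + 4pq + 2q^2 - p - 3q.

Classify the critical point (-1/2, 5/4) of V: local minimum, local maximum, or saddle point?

local minimum

The Hessian of V is constant: H = [[8, 4], [4, 4]].
det(H) = 8·4 − 4² = 16.
det(H) > 0 and tr(H) = 12 > 0, so H is positive definite and the point is a local minimum.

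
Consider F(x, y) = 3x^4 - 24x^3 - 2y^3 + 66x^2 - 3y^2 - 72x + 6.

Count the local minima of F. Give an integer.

F separates as a function of x plus a function of y, so ∇F=0 decouples.
∂F/∂x = 12(x - 3)(x - 2)(x - 1) = 0 at x ∈ {1, 2, 3}; ∂F/∂y = -6y(y + 1) = 0 at y ∈ {-1, 0}.
The Hessian is diagonal: diag(F_xx, F_yy). Second derivatives: F_xx(1)=24, F_xx(2)=-12, F_xx(3)=24; F_yy(-1)=6, F_yy(0)=-6.
Local minima occur where both diagonal entries positive: (1, -1), (3, -1). Count: 2.

2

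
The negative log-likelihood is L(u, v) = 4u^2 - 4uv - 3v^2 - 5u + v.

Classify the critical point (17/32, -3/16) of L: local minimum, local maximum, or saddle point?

The Hessian of L is constant: H = [[8, -4], [-4, -6]].
det(H) = 8·(-6) − (-4)² = -64.
Since det(H) < 0, H is indefinite and the critical point is a saddle point.

saddle point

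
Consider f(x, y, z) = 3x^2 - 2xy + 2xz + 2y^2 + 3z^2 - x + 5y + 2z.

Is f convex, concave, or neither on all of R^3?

convex

f is quadratic, so its Hessian is the constant matrix H = [[6, -2, 2], [-2, 4, 0], [2, 0, 6]].
Leading principal minors: 6, 20, 104.
All positive ⇒ H ≻ 0 ⇒ convex.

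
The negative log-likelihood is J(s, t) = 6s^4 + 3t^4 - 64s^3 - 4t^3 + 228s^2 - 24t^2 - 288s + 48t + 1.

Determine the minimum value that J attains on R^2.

J(s,t) separates as P(s) + Q(t) + 1, so its minimum is min P + min Q + 1.
P'(s) = 24(s - 4)(s - 3)(s - 1) vanishes at s ∈ {1, 3, 4}; Q'(t) = 12(t - 2)(t - 1)(t + 2) vanishes at t ∈ {-2, 1, 2}.
Local minima of P (where P''>0): P(1)=-118, P(4)=-64. Local minima of Q: Q(-2)=-112, Q(2)=16.
So the global minimum of J is P(1) + Q(-2) + 1 = -118 − 112 + 1 = -229, attained at (1, -2).

-229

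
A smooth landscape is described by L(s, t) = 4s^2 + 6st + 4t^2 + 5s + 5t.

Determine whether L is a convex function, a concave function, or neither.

convex

L is quadratic, so its Hessian is the constant matrix H = [[8, 6], [6, 8]].
det(H) = 28, tr(H) = 16.
det(H) > 0 and tr(H) > 0, so H is positive definite everywhere: convex.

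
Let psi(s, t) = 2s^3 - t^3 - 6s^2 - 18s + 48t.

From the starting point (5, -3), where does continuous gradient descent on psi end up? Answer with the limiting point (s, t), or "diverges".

psi is separable, so gradient descent decouples: s follows -∂psi/∂s, t follows -∂psi/∂t.
∂psi/∂s = 6(s - 3)(s + 1); at s=5 this is 72, so s decreases.
∂psi/∂t = -3(t - 4)(t + 4); at t=-3 this is 21, so t decreases.
s converges to its nearest critical value 3 (a local min of the s-part); t converges to -4. The iterate converges to (3, -4).

(3, -4)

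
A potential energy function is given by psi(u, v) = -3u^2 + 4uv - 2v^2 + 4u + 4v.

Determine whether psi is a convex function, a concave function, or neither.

psi is quadratic, so its Hessian is the constant matrix H = [[-6, 4], [4, -4]].
det(H) = 8, tr(H) = -10.
det(H) > 0 and tr(H) < 0, so H is negative definite everywhere: concave.

concave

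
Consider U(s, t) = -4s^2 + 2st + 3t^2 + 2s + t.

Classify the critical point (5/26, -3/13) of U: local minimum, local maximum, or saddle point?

saddle point

The Hessian of U is constant: H = [[-8, 2], [2, 6]].
det(H) = (-8)·6 − 2² = -52.
Since det(H) < 0, H is indefinite and the critical point is a saddle point.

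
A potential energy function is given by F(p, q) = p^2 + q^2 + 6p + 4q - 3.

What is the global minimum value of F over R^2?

F(p,q) separates as A(p) + B(q) − 3, so its minimum is min A + min B − 3.
A'(p) = 2p + 6 vanishes at p ∈ {-3}; B'(q) = 2q + 4 vanishes at q ∈ {-2}.
Local minima of A (where A''>0): A(-3)=-9. Local minima of B: B(-2)=-4.
So the global minimum of F is A(-3) + B(-2) − 3 = -9 − 4 − 3 = -16, attained at (-3, -2).

-16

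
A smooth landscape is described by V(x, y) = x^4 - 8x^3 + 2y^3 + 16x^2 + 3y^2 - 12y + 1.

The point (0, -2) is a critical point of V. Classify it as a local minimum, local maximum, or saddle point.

The mixed partial ∂²V/∂x∂y is 0, so the Hessian at any point is diag(V_xx, V_yy) = diag(4(3x^2 - 12x + 8), 6(2y + 1)).
At (0, -2): H = diag(32, -18).
The eigenvalues have opposite signs, so H is indefinite: a saddle point.

saddle point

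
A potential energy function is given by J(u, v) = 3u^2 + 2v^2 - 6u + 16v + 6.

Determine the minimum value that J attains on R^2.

J(u,v) separates as P(u) + Q(v) + 6, so its minimum is min P + min Q + 6.
P'(u) = 6u - 6 vanishes at u ∈ {1}; Q'(v) = 4v + 16 vanishes at v ∈ {-4}.
Local minima of P (where P''>0): P(1)=-3. Local minima of Q: Q(-4)=-32.
So the global minimum of J is P(1) + Q(-4) + 6 = -3 − 32 + 6 = -29, attained at (1, -4).

-29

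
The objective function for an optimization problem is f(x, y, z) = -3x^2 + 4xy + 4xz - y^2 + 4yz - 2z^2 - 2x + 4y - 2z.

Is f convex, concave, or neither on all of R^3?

neither

f is quadratic, so its Hessian is the constant matrix H = [[-6, 4, 4], [4, -2, 4], [4, 4, -4]].
Leading principal minors: -6, -4, 272.
Neither pattern holds ⇒ H is indefinite ⇒ neither convex nor concave.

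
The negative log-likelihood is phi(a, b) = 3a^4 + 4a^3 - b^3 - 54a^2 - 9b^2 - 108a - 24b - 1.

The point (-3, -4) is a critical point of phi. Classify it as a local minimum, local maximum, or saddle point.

The mixed partial ∂²phi/∂a∂b is 0, so the Hessian at any point is diag(phi_aa, phi_bb) = diag(12(3a^2 + 2a - 9), -6(b + 3)).
At (-3, -4): H = diag(144, 6).
Both eigenvalues are positive, so H is positive definite: a local minimum.

local minimum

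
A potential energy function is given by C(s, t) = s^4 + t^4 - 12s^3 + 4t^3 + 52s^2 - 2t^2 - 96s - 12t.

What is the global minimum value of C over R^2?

-73

C(s,t) separates as P(s) + Q(t), so its minimum is min P + min Q.
P'(s) = 4(s - 4)(s - 3)(s - 2) vanishes at s ∈ {2, 3, 4}; Q'(t) = 4(t - 1)(t + 1)(t + 3) vanishes at t ∈ {-3, -1, 1}.
Local minima of P (where P''>0): P(2)=-64, P(4)=-64. Local minima of Q: Q(-3)=-9, Q(1)=-9.
So the global minimum of C is P(2) + Q(-3) = -64 − 9 = -73, attained at (2, -3).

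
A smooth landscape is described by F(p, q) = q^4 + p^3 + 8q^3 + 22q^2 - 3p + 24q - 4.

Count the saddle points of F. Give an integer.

F separates as a function of p plus a function of q, so ∇F=0 decouples.
∂F/∂p = 3(p - 1)(p + 1) = 0 at p ∈ {-1, 1}; ∂F/∂q = 4(q + 1)(q + 2)(q + 3) = 0 at q ∈ {-3, -2, -1}.
The Hessian is diagonal: diag(F_pp, F_qq). Second derivatives: F_pp(-1)=-6, F_pp(1)=6; F_qq(-3)=8, F_qq(-2)=-4, F_qq(-1)=8.
Saddle points occur where the two diagonal entries have opposite signs: (-1, -3), (-1, -1), (1, -2). Count: 3.

3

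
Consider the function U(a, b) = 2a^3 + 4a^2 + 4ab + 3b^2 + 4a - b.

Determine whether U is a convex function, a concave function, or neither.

neither

The term 2a^3 is cubic, so the Hessian is not constant.
∂²U/∂a² = 12a + 8, which takes both signs as a varies (negative for sufficiently negative a). A diagonal entry of the Hessian changing sign means the Hessian is neither positive- nor negative-semidefinite on all of R^2.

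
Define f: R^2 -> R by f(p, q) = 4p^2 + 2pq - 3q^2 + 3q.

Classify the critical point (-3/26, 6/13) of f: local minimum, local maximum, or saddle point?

The Hessian of f is constant: H = [[8, 2], [2, -6]].
det(H) = 8·(-6) − 2² = -52.
Since det(H) < 0, H is indefinite and the critical point is a saddle point.

saddle point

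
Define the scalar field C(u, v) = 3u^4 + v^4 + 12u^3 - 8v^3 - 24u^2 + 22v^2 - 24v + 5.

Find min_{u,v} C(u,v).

C(u,v) separates as P(u) + Q(v) + 5, so its minimum is min P + min Q + 5.
P'(u) = 12u(u - 1)(u + 4) vanishes at u ∈ {-4, 0, 1}; Q'(v) = 4(v - 3)(v - 2)(v - 1) vanishes at v ∈ {1, 2, 3}.
Local minima of P (where P''>0): P(-4)=-384, P(1)=-9. Local minima of Q: Q(1)=-9, Q(3)=-9.
So the global minimum of C is P(-4) + Q(1) + 5 = -384 − 9 + 5 = -388, attained at (-4, 1).

-388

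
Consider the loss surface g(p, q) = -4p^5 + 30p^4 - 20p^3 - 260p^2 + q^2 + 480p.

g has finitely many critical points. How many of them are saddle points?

g separates as a function of p plus a function of q, so ∇g=0 decouples.
∂g/∂p = -20(p - 4)(p - 3)(p - 1)(p + 2) = 0 at p ∈ {-2, 1, 3, 4}; ∂g/∂q = 2q = 0 at q ∈ {0}.
The Hessian is diagonal: diag(g_pp, g_qq). Second derivatives: g_pp(-2)=1800, g_pp(1)=-360, g_pp(3)=200, g_pp(4)=-360; g_qq(0)=2.
Saddle points occur where the two diagonal entries have opposite signs: (1, 0), (4, 0). Count: 2.

2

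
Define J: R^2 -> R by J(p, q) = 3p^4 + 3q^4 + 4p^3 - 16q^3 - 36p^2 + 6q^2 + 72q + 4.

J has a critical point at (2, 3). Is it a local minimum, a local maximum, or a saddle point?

local minimum

The mixed partial ∂²J/∂p∂q is 0, so the Hessian at any point is diag(J_pp, J_qq) = diag(12(3p^2 + 2p - 6), 12(3q^2 - 8q + 1)).
At (2, 3): H = diag(120, 48).
Both eigenvalues are positive, so H is positive definite: a local minimum.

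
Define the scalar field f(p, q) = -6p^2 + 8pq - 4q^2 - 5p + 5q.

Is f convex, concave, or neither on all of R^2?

concave

f is quadratic, so its Hessian is the constant matrix H = [[-12, 8], [8, -8]].
det(H) = 32, tr(H) = -20.
det(H) > 0 and tr(H) < 0, so H is negative definite everywhere: concave.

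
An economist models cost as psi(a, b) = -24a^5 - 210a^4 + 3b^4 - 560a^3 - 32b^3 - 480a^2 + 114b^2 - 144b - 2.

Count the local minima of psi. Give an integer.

psi separates as a function of a plus a function of b, so ∇psi=0 decouples.
∂psi/∂a = -120a(a + 1)(a + 2)(a + 4) = 0 at a ∈ {-4, -2, -1, 0}; ∂psi/∂b = 12(b - 4)(b - 3)(b - 1) = 0 at b ∈ {1, 3, 4}.
The Hessian is diagonal: diag(psi_aa, psi_bb). Second derivatives: psi_aa(-4)=2880, psi_aa(-2)=-480, psi_aa(-1)=360, psi_aa(0)=-960; psi_bb(1)=72, psi_bb(3)=-24, psi_bb(4)=36.
Local minima occur where both diagonal entries positive: (-4, 1), (-4, 4), (-1, 1), (-1, 4). Count: 4.

4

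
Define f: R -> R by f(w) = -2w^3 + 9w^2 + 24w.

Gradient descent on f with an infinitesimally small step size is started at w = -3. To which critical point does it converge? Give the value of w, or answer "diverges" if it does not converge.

-1

f'(w) = -6(w - 4)(w + 1), so f'(-3) = -84.
Gradient descent moves in the -f' direction, i.e. w is increasing.
The nearest critical point in that direction is w = -1, where f'' = 30 > 0 (a local minimum). The iterate converges there.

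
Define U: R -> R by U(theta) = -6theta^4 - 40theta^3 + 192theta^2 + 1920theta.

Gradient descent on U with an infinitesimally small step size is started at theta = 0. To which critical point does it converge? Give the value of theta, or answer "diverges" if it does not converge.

U'(theta) = -24(theta - 4)(theta + 4)(theta + 5), so U'(0) = 1920.
Gradient descent moves in the -U' direction, i.e. theta is decreasing.
The nearest critical point in that direction is theta = -4, where U'' = 192 > 0 (a local minimum). The iterate converges there.

-4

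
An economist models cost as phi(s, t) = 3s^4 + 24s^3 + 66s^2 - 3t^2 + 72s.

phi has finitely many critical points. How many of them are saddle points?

phi separates as a function of s plus a function of t, so ∇phi=0 decouples.
∂phi/∂s = 12(s + 1)(s + 2)(s + 3) = 0 at s ∈ {-3, -2, -1}; ∂phi/∂t = -6t = 0 at t ∈ {0}.
The Hessian is diagonal: diag(phi_ss, phi_tt). Second derivatives: phi_ss(-3)=24, phi_ss(-2)=-12, phi_ss(-1)=24; phi_tt(0)=-6.
Saddle points occur where the two diagonal entries have opposite signs: (-3, 0), (-1, 0). Count: 2.

2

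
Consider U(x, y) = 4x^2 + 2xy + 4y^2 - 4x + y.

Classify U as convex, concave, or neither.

convex

U is quadratic, so its Hessian is the constant matrix H = [[8, 2], [2, 8]].
det(H) = 60, tr(H) = 16.
det(H) > 0 and tr(H) > 0, so H is positive definite everywhere: convex.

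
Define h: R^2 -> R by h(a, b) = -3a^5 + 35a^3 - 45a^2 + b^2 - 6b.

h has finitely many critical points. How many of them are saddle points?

h separates as a function of a plus a function of b, so ∇h=0 decouples.
∂h/∂a = -15a(a - 2)(a - 1)(a + 3) = 0 at a ∈ {-3, 0, 1, 2}; ∂h/∂b = 2(b - 3) = 0 at b ∈ {3}.
The Hessian is diagonal: diag(h_aa, h_bb). Second derivatives: h_aa(-3)=900, h_aa(0)=-90, h_aa(1)=60, h_aa(2)=-150; h_bb(3)=2.
Saddle points occur where the two diagonal entries have opposite signs: (0, 3), (2, 3). Count: 2.

2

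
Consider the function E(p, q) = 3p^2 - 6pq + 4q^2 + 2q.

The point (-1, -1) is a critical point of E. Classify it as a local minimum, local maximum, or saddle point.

The Hessian of E is constant: H = [[6, -6], [-6, 8]].
det(H) = 6·8 − (-6)² = 12.
det(H) > 0 and tr(H) = 14 > 0, so H is positive definite and the point is a local minimum.

local minimum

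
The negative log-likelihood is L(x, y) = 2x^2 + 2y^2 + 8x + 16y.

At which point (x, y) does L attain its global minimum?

(-2, -4)

L(x,y) separates as P(x) + Q(y), so its minimum is min P + min Q.
P'(x) = 4x + 8 vanishes at x ∈ {-2}; Q'(y) = 4y + 16 vanishes at y ∈ {-4}.
Local minima of P (where P''>0): P(-2)=-8. Local minima of Q: Q(-4)=-32.
So the global minimum of L is P(-2) + Q(-4) = -8 − 32 = -40, attained at (-2, -4).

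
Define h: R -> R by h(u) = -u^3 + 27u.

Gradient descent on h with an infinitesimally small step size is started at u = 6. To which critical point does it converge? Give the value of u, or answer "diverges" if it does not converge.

h'(u) = -3(u - 3)(u + 3), so h'(6) = -81.
Gradient descent moves in the -h' direction, i.e. u is increasing.
There is no critical point above u=6, and h' keeps the same sign, so the iterate runs off to +∞.

diverges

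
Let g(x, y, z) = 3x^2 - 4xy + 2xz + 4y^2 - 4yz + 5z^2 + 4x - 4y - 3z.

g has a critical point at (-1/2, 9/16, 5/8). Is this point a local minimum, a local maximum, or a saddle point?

local minimum

The Hessian is constant: H = [[6, -4, 2], [-4, 8, -4], [2, -4, 10]].
Leading principal minors: Δ₁ = 6, Δ₂ = 32, Δ₃ = 256.
All leading minors are positive, so H is positive definite: a local minimum.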